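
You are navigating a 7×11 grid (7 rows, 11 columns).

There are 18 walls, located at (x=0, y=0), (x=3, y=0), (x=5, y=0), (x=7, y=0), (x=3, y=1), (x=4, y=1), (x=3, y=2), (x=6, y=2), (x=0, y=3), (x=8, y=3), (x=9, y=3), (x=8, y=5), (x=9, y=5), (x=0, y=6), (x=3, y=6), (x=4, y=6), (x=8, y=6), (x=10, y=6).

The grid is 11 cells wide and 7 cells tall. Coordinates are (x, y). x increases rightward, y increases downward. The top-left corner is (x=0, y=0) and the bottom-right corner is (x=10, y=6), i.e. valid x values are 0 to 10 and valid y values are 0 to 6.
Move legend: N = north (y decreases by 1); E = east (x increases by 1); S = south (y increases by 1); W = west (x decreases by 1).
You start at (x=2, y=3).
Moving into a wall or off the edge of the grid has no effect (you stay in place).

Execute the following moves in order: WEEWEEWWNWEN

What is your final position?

Start: (x=2, y=3)
  W (west): (x=2, y=3) -> (x=1, y=3)
  E (east): (x=1, y=3) -> (x=2, y=3)
  E (east): (x=2, y=3) -> (x=3, y=3)
  W (west): (x=3, y=3) -> (x=2, y=3)
  E (east): (x=2, y=3) -> (x=3, y=3)
  E (east): (x=3, y=3) -> (x=4, y=3)
  W (west): (x=4, y=3) -> (x=3, y=3)
  W (west): (x=3, y=3) -> (x=2, y=3)
  N (north): (x=2, y=3) -> (x=2, y=2)
  W (west): (x=2, y=2) -> (x=1, y=2)
  E (east): (x=1, y=2) -> (x=2, y=2)
  N (north): (x=2, y=2) -> (x=2, y=1)
Final: (x=2, y=1)

Answer: Final position: (x=2, y=1)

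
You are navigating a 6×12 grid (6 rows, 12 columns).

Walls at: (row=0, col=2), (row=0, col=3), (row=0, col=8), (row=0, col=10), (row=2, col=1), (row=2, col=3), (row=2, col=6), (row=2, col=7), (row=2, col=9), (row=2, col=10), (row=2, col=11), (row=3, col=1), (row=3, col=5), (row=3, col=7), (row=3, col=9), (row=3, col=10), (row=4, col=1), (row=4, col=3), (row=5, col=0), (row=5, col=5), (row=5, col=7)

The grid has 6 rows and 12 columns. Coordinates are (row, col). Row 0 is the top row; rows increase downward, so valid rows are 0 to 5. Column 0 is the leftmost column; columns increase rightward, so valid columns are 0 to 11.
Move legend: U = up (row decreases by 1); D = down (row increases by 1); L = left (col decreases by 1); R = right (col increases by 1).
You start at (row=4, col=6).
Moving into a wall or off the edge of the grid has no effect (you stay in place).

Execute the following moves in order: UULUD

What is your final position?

Start: (row=4, col=6)
  U (up): (row=4, col=6) -> (row=3, col=6)
  U (up): blocked, stay at (row=3, col=6)
  L (left): blocked, stay at (row=3, col=6)
  U (up): blocked, stay at (row=3, col=6)
  D (down): (row=3, col=6) -> (row=4, col=6)
Final: (row=4, col=6)

Answer: Final position: (row=4, col=6)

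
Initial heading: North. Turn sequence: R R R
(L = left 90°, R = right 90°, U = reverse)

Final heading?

Answer: Final heading: West

Derivation:
Start: North
  R (right (90° clockwise)) -> East
  R (right (90° clockwise)) -> South
  R (right (90° clockwise)) -> West
Final: West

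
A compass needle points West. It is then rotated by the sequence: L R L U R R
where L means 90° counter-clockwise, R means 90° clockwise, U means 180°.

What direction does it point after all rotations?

Answer: Final heading: South

Derivation:
Start: West
  L (left (90° counter-clockwise)) -> South
  R (right (90° clockwise)) -> West
  L (left (90° counter-clockwise)) -> South
  U (U-turn (180°)) -> North
  R (right (90° clockwise)) -> East
  R (right (90° clockwise)) -> South
Final: South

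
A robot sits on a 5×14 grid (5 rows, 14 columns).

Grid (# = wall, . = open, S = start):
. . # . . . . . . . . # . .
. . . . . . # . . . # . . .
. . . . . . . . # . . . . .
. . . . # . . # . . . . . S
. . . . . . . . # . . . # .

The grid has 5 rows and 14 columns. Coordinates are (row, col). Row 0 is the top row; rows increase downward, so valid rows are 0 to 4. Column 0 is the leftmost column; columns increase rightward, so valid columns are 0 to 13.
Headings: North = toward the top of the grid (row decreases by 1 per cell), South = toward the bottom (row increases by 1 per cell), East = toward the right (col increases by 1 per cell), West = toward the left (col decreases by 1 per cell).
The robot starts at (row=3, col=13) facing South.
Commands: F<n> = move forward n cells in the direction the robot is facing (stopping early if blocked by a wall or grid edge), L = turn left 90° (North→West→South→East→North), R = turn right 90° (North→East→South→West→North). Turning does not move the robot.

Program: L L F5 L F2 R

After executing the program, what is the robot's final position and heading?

Answer: Final position: (row=0, col=12), facing North

Derivation:
Start: (row=3, col=13), facing South
  L: turn left, now facing East
  L: turn left, now facing North
  F5: move forward 3/5 (blocked), now at (row=0, col=13)
  L: turn left, now facing West
  F2: move forward 1/2 (blocked), now at (row=0, col=12)
  R: turn right, now facing North
Final: (row=0, col=12), facing North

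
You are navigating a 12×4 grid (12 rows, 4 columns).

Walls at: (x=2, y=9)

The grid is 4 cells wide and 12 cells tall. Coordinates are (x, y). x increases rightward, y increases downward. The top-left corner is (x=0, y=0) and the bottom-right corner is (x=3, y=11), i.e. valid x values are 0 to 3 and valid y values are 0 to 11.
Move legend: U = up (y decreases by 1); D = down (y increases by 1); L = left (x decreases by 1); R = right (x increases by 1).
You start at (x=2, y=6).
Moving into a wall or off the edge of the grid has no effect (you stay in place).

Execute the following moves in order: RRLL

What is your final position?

Start: (x=2, y=6)
  R (right): (x=2, y=6) -> (x=3, y=6)
  R (right): blocked, stay at (x=3, y=6)
  L (left): (x=3, y=6) -> (x=2, y=6)
  L (left): (x=2, y=6) -> (x=1, y=6)
Final: (x=1, y=6)

Answer: Final position: (x=1, y=6)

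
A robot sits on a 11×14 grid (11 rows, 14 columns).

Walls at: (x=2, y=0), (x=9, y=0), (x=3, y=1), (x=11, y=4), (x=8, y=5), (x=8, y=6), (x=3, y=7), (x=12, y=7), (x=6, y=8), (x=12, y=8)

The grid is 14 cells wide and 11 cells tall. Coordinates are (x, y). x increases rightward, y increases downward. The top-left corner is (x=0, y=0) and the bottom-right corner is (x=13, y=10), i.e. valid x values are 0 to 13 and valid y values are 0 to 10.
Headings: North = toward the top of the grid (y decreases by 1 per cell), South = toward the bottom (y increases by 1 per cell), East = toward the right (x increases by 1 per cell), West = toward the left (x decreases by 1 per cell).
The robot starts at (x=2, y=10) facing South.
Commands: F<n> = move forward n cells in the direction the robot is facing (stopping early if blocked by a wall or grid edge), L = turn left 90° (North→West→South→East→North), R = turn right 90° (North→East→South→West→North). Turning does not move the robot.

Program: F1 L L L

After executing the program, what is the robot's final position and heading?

Start: (x=2, y=10), facing South
  F1: move forward 0/1 (blocked), now at (x=2, y=10)
  L: turn left, now facing East
  L: turn left, now facing North
  L: turn left, now facing West
Final: (x=2, y=10), facing West

Answer: Final position: (x=2, y=10), facing West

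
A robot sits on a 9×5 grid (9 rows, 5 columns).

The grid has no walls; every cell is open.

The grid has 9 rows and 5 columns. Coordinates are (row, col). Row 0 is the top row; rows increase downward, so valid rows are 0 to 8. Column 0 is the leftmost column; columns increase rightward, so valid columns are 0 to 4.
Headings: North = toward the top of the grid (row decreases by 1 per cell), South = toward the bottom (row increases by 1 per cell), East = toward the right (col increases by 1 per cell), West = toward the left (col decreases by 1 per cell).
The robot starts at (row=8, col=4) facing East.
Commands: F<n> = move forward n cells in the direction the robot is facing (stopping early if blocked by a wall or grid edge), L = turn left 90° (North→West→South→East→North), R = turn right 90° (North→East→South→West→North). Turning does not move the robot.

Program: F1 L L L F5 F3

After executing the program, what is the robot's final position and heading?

Start: (row=8, col=4), facing East
  F1: move forward 0/1 (blocked), now at (row=8, col=4)
  L: turn left, now facing North
  L: turn left, now facing West
  L: turn left, now facing South
  F5: move forward 0/5 (blocked), now at (row=8, col=4)
  F3: move forward 0/3 (blocked), now at (row=8, col=4)
Final: (row=8, col=4), facing South

Answer: Final position: (row=8, col=4), facing South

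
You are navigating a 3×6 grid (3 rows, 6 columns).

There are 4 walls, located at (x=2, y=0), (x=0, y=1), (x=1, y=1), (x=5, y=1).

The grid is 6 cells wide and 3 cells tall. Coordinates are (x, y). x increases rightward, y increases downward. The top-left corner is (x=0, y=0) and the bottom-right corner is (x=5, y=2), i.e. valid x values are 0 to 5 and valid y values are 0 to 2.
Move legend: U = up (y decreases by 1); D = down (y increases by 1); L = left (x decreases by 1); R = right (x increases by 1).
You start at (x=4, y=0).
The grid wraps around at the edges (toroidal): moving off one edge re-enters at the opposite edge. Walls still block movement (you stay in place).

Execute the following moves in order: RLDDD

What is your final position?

Start: (x=4, y=0)
  R (right): (x=4, y=0) -> (x=5, y=0)
  L (left): (x=5, y=0) -> (x=4, y=0)
  D (down): (x=4, y=0) -> (x=4, y=1)
  D (down): (x=4, y=1) -> (x=4, y=2)
  D (down): (x=4, y=2) -> (x=4, y=0)
Final: (x=4, y=0)

Answer: Final position: (x=4, y=0)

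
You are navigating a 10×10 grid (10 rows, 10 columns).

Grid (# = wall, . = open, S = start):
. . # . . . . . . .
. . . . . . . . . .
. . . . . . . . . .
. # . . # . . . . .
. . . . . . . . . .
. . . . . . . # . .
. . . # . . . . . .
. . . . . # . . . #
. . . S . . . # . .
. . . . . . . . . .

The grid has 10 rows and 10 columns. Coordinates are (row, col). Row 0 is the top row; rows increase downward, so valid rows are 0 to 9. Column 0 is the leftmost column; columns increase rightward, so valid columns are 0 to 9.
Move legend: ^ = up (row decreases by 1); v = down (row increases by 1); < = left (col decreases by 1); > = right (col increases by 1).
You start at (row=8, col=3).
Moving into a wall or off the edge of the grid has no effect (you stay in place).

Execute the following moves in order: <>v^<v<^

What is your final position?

Start: (row=8, col=3)
  < (left): (row=8, col=3) -> (row=8, col=2)
  > (right): (row=8, col=2) -> (row=8, col=3)
  v (down): (row=8, col=3) -> (row=9, col=3)
  ^ (up): (row=9, col=3) -> (row=8, col=3)
  < (left): (row=8, col=3) -> (row=8, col=2)
  v (down): (row=8, col=2) -> (row=9, col=2)
  < (left): (row=9, col=2) -> (row=9, col=1)
  ^ (up): (row=9, col=1) -> (row=8, col=1)
Final: (row=8, col=1)

Answer: Final position: (row=8, col=1)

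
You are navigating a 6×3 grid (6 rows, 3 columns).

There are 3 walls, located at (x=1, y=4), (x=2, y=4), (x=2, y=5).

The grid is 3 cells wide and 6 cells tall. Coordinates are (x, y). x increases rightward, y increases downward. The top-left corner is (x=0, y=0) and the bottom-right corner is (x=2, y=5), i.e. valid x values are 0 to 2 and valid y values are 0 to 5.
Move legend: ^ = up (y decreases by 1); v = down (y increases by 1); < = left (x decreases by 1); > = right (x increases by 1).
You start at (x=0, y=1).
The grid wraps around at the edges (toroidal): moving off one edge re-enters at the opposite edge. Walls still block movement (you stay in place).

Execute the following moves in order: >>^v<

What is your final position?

Start: (x=0, y=1)
  > (right): (x=0, y=1) -> (x=1, y=1)
  > (right): (x=1, y=1) -> (x=2, y=1)
  ^ (up): (x=2, y=1) -> (x=2, y=0)
  v (down): (x=2, y=0) -> (x=2, y=1)
  < (left): (x=2, y=1) -> (x=1, y=1)
Final: (x=1, y=1)

Answer: Final position: (x=1, y=1)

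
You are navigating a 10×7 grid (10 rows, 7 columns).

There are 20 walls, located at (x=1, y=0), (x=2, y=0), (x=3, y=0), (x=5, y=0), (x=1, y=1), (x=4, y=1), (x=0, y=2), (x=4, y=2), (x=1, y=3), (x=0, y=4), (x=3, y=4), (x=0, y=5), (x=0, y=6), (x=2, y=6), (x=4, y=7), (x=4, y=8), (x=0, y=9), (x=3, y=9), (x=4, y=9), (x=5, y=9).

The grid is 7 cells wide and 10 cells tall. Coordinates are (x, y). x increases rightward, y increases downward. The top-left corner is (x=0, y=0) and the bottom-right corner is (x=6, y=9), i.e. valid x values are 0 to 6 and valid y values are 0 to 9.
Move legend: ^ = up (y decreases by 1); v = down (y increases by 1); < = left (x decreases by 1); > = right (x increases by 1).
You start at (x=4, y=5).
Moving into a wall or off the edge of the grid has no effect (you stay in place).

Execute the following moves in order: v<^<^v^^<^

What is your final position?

Answer: Final position: (x=2, y=2)

Derivation:
Start: (x=4, y=5)
  v (down): (x=4, y=5) -> (x=4, y=6)
  < (left): (x=4, y=6) -> (x=3, y=6)
  ^ (up): (x=3, y=6) -> (x=3, y=5)
  < (left): (x=3, y=5) -> (x=2, y=5)
  ^ (up): (x=2, y=5) -> (x=2, y=4)
  v (down): (x=2, y=4) -> (x=2, y=5)
  ^ (up): (x=2, y=5) -> (x=2, y=4)
  ^ (up): (x=2, y=4) -> (x=2, y=3)
  < (left): blocked, stay at (x=2, y=3)
  ^ (up): (x=2, y=3) -> (x=2, y=2)
Final: (x=2, y=2)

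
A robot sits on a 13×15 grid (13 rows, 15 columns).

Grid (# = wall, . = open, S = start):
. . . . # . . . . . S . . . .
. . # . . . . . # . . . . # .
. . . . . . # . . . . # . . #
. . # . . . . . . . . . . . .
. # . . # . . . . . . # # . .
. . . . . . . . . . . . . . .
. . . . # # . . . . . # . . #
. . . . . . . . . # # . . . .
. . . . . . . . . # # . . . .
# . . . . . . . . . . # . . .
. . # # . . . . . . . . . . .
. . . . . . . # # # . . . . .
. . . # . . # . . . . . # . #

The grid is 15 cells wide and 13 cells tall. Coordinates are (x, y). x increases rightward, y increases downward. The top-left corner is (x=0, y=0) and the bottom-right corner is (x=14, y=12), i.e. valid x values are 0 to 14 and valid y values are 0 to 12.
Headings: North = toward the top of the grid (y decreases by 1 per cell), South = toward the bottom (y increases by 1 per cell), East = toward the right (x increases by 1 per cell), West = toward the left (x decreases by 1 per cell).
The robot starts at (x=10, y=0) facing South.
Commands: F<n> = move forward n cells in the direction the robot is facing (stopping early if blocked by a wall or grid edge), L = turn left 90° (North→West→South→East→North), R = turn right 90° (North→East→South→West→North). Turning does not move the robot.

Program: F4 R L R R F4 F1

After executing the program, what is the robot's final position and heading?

Start: (x=10, y=0), facing South
  F4: move forward 4, now at (x=10, y=4)
  R: turn right, now facing West
  L: turn left, now facing South
  R: turn right, now facing West
  R: turn right, now facing North
  F4: move forward 4, now at (x=10, y=0)
  F1: move forward 0/1 (blocked), now at (x=10, y=0)
Final: (x=10, y=0), facing North

Answer: Final position: (x=10, y=0), facing North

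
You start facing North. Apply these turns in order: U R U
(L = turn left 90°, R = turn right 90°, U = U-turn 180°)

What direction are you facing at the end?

Answer: Final heading: East

Derivation:
Start: North
  U (U-turn (180°)) -> South
  R (right (90° clockwise)) -> West
  U (U-turn (180°)) -> East
Final: East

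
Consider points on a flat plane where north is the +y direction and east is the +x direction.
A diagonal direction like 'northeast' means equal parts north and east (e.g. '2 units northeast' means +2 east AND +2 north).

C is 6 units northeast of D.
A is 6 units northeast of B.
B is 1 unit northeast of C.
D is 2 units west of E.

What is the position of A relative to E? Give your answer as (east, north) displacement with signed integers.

Place E at the origin (east=0, north=0).
  D is 2 units west of E: delta (east=-2, north=+0); D at (east=-2, north=0).
  C is 6 units northeast of D: delta (east=+6, north=+6); C at (east=4, north=6).
  B is 1 unit northeast of C: delta (east=+1, north=+1); B at (east=5, north=7).
  A is 6 units northeast of B: delta (east=+6, north=+6); A at (east=11, north=13).
Therefore A relative to E: (east=11, north=13).

Answer: A is at (east=11, north=13) relative to E.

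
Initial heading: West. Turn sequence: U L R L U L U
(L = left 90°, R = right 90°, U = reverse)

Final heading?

Start: West
  U (U-turn (180°)) -> East
  L (left (90° counter-clockwise)) -> North
  R (right (90° clockwise)) -> East
  L (left (90° counter-clockwise)) -> North
  U (U-turn (180°)) -> South
  L (left (90° counter-clockwise)) -> East
  U (U-turn (180°)) -> West
Final: West

Answer: Final heading: West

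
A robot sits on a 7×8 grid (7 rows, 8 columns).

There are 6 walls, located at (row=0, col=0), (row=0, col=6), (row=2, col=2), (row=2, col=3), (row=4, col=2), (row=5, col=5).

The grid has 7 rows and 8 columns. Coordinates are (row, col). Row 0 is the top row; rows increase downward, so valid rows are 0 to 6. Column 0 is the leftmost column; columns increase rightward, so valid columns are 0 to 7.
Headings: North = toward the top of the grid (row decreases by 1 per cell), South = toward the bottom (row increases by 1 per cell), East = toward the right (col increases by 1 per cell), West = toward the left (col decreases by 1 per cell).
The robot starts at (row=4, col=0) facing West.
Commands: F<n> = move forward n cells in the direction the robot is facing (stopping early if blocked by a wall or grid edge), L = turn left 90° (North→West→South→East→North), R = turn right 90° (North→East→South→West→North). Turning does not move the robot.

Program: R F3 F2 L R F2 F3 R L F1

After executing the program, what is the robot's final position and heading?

Start: (row=4, col=0), facing West
  R: turn right, now facing North
  F3: move forward 3, now at (row=1, col=0)
  F2: move forward 0/2 (blocked), now at (row=1, col=0)
  L: turn left, now facing West
  R: turn right, now facing North
  F2: move forward 0/2 (blocked), now at (row=1, col=0)
  F3: move forward 0/3 (blocked), now at (row=1, col=0)
  R: turn right, now facing East
  L: turn left, now facing North
  F1: move forward 0/1 (blocked), now at (row=1, col=0)
Final: (row=1, col=0), facing North

Answer: Final position: (row=1, col=0), facing North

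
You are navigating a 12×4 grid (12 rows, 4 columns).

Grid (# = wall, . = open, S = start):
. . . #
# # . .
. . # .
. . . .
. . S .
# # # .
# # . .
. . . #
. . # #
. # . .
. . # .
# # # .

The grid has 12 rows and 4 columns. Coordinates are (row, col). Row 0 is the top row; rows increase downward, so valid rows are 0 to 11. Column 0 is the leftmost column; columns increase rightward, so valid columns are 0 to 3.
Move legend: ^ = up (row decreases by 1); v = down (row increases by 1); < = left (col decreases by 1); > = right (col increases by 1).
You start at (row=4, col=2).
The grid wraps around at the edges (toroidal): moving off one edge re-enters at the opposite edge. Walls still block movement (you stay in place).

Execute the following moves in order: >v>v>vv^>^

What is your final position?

Answer: Final position: (row=4, col=3)

Derivation:
Start: (row=4, col=2)
  > (right): (row=4, col=2) -> (row=4, col=3)
  v (down): (row=4, col=3) -> (row=5, col=3)
  > (right): blocked, stay at (row=5, col=3)
  v (down): (row=5, col=3) -> (row=6, col=3)
  > (right): blocked, stay at (row=6, col=3)
  v (down): blocked, stay at (row=6, col=3)
  v (down): blocked, stay at (row=6, col=3)
  ^ (up): (row=6, col=3) -> (row=5, col=3)
  > (right): blocked, stay at (row=5, col=3)
  ^ (up): (row=5, col=3) -> (row=4, col=3)
Final: (row=4, col=3)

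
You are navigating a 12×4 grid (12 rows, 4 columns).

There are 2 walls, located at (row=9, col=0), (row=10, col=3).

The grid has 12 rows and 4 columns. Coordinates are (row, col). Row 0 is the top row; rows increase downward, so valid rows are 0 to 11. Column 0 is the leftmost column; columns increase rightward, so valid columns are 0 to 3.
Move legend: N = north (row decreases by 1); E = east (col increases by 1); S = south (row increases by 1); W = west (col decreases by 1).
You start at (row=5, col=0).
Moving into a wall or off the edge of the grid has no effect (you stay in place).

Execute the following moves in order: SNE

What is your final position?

Answer: Final position: (row=5, col=1)

Derivation:
Start: (row=5, col=0)
  S (south): (row=5, col=0) -> (row=6, col=0)
  N (north): (row=6, col=0) -> (row=5, col=0)
  E (east): (row=5, col=0) -> (row=5, col=1)
Final: (row=5, col=1)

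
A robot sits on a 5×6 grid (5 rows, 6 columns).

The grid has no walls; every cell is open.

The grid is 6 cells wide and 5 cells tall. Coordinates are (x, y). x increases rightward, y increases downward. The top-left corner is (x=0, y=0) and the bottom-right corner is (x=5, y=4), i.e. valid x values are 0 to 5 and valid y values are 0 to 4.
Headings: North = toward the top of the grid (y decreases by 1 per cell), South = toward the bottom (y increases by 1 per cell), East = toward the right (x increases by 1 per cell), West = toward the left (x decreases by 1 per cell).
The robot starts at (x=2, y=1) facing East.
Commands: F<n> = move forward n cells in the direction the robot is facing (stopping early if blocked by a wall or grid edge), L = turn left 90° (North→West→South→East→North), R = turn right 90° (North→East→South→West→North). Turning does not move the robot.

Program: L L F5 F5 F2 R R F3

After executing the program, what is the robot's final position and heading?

Answer: Final position: (x=3, y=1), facing East

Derivation:
Start: (x=2, y=1), facing East
  L: turn left, now facing North
  L: turn left, now facing West
  F5: move forward 2/5 (blocked), now at (x=0, y=1)
  F5: move forward 0/5 (blocked), now at (x=0, y=1)
  F2: move forward 0/2 (blocked), now at (x=0, y=1)
  R: turn right, now facing North
  R: turn right, now facing East
  F3: move forward 3, now at (x=3, y=1)
Final: (x=3, y=1), facing East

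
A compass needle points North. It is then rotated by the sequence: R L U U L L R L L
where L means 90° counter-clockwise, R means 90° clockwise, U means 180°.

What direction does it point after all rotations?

Answer: Final heading: East

Derivation:
Start: North
  R (right (90° clockwise)) -> East
  L (left (90° counter-clockwise)) -> North
  U (U-turn (180°)) -> South
  U (U-turn (180°)) -> North
  L (left (90° counter-clockwise)) -> West
  L (left (90° counter-clockwise)) -> South
  R (right (90° clockwise)) -> West
  L (left (90° counter-clockwise)) -> South
  L (left (90° counter-clockwise)) -> East
Final: East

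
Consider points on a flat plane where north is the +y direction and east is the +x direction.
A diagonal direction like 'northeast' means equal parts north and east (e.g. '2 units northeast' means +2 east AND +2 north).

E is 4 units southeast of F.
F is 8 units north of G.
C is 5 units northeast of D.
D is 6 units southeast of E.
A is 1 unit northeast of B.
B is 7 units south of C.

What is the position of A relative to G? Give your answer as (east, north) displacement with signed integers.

Place G at the origin (east=0, north=0).
  F is 8 units north of G: delta (east=+0, north=+8); F at (east=0, north=8).
  E is 4 units southeast of F: delta (east=+4, north=-4); E at (east=4, north=4).
  D is 6 units southeast of E: delta (east=+6, north=-6); D at (east=10, north=-2).
  C is 5 units northeast of D: delta (east=+5, north=+5); C at (east=15, north=3).
  B is 7 units south of C: delta (east=+0, north=-7); B at (east=15, north=-4).
  A is 1 unit northeast of B: delta (east=+1, north=+1); A at (east=16, north=-3).
Therefore A relative to G: (east=16, north=-3).

Answer: A is at (east=16, north=-3) relative to G.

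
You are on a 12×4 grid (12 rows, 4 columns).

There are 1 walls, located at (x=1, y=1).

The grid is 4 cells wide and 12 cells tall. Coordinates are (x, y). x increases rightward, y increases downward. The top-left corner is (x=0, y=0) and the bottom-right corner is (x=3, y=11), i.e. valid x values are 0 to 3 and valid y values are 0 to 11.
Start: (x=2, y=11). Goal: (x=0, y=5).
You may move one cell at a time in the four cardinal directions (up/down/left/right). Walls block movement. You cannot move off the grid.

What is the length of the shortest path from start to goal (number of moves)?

BFS from (x=2, y=11) until reaching (x=0, y=5):
  Distance 0: (x=2, y=11)
  Distance 1: (x=2, y=10), (x=1, y=11), (x=3, y=11)
  Distance 2: (x=2, y=9), (x=1, y=10), (x=3, y=10), (x=0, y=11)
  Distance 3: (x=2, y=8), (x=1, y=9), (x=3, y=9), (x=0, y=10)
  Distance 4: (x=2, y=7), (x=1, y=8), (x=3, y=8), (x=0, y=9)
  Distance 5: (x=2, y=6), (x=1, y=7), (x=3, y=7), (x=0, y=8)
  Distance 6: (x=2, y=5), (x=1, y=6), (x=3, y=6), (x=0, y=7)
  Distance 7: (x=2, y=4), (x=1, y=5), (x=3, y=5), (x=0, y=6)
  Distance 8: (x=2, y=3), (x=1, y=4), (x=3, y=4), (x=0, y=5)  <- goal reached here
One shortest path (8 moves): (x=2, y=11) -> (x=1, y=11) -> (x=0, y=11) -> (x=0, y=10) -> (x=0, y=9) -> (x=0, y=8) -> (x=0, y=7) -> (x=0, y=6) -> (x=0, y=5)

Answer: Shortest path length: 8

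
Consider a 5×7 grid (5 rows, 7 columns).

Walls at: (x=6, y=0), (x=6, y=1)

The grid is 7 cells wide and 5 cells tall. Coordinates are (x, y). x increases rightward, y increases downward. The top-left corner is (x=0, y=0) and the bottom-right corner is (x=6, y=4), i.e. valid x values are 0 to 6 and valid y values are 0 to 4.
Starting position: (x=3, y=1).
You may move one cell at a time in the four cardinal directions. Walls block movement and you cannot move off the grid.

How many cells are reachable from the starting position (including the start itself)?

Answer: Reachable cells: 33

Derivation:
BFS flood-fill from (x=3, y=1):
  Distance 0: (x=3, y=1)
  Distance 1: (x=3, y=0), (x=2, y=1), (x=4, y=1), (x=3, y=2)
  Distance 2: (x=2, y=0), (x=4, y=0), (x=1, y=1), (x=5, y=1), (x=2, y=2), (x=4, y=2), (x=3, y=3)
  Distance 3: (x=1, y=0), (x=5, y=0), (x=0, y=1), (x=1, y=2), (x=5, y=2), (x=2, y=3), (x=4, y=3), (x=3, y=4)
  Distance 4: (x=0, y=0), (x=0, y=2), (x=6, y=2), (x=1, y=3), (x=5, y=3), (x=2, y=4), (x=4, y=4)
  Distance 5: (x=0, y=3), (x=6, y=3), (x=1, y=4), (x=5, y=4)
  Distance 6: (x=0, y=4), (x=6, y=4)
Total reachable: 33 (grid has 33 open cells total)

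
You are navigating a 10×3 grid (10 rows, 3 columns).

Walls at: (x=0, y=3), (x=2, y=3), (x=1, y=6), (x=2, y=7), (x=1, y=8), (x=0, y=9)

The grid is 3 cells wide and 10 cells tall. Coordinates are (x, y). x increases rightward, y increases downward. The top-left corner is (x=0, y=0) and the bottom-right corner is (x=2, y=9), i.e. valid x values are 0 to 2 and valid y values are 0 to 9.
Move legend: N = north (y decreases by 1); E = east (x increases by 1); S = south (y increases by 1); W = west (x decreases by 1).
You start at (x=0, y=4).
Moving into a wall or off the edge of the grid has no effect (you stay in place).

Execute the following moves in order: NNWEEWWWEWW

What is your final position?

Start: (x=0, y=4)
  N (north): blocked, stay at (x=0, y=4)
  N (north): blocked, stay at (x=0, y=4)
  W (west): blocked, stay at (x=0, y=4)
  E (east): (x=0, y=4) -> (x=1, y=4)
  E (east): (x=1, y=4) -> (x=2, y=4)
  W (west): (x=2, y=4) -> (x=1, y=4)
  W (west): (x=1, y=4) -> (x=0, y=4)
  W (west): blocked, stay at (x=0, y=4)
  E (east): (x=0, y=4) -> (x=1, y=4)
  W (west): (x=1, y=4) -> (x=0, y=4)
  W (west): blocked, stay at (x=0, y=4)
Final: (x=0, y=4)

Answer: Final position: (x=0, y=4)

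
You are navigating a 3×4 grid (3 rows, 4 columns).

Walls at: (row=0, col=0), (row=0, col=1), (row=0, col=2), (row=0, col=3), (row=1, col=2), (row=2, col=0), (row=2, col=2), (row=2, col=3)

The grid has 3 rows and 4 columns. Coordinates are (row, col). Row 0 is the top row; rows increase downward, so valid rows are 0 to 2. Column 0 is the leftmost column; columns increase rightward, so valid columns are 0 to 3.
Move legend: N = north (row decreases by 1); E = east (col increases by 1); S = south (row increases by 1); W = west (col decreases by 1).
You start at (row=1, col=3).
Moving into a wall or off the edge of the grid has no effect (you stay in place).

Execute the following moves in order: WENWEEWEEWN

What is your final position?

Start: (row=1, col=3)
  W (west): blocked, stay at (row=1, col=3)
  E (east): blocked, stay at (row=1, col=3)
  N (north): blocked, stay at (row=1, col=3)
  W (west): blocked, stay at (row=1, col=3)
  E (east): blocked, stay at (row=1, col=3)
  E (east): blocked, stay at (row=1, col=3)
  W (west): blocked, stay at (row=1, col=3)
  E (east): blocked, stay at (row=1, col=3)
  E (east): blocked, stay at (row=1, col=3)
  W (west): blocked, stay at (row=1, col=3)
  N (north): blocked, stay at (row=1, col=3)
Final: (row=1, col=3)

Answer: Final position: (row=1, col=3)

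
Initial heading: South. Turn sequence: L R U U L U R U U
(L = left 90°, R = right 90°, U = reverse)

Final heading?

Start: South
  L (left (90° counter-clockwise)) -> East
  R (right (90° clockwise)) -> South
  U (U-turn (180°)) -> North
  U (U-turn (180°)) -> South
  L (left (90° counter-clockwise)) -> East
  U (U-turn (180°)) -> West
  R (right (90° clockwise)) -> North
  U (U-turn (180°)) -> South
  U (U-turn (180°)) -> North
Final: North

Answer: Final heading: North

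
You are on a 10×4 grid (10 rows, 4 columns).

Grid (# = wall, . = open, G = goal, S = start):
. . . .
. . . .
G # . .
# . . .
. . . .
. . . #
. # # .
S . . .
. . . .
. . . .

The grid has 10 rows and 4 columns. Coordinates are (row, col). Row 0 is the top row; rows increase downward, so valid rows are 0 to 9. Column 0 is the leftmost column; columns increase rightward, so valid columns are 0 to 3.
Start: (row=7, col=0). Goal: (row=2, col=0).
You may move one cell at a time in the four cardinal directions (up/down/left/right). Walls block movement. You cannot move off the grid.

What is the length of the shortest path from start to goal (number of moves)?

BFS from (row=7, col=0) until reaching (row=2, col=0):
  Distance 0: (row=7, col=0)
  Distance 1: (row=6, col=0), (row=7, col=1), (row=8, col=0)
  Distance 2: (row=5, col=0), (row=7, col=2), (row=8, col=1), (row=9, col=0)
  Distance 3: (row=4, col=0), (row=5, col=1), (row=7, col=3), (row=8, col=2), (row=9, col=1)
  Distance 4: (row=4, col=1), (row=5, col=2), (row=6, col=3), (row=8, col=3), (row=9, col=2)
  Distance 5: (row=3, col=1), (row=4, col=2), (row=9, col=3)
  Distance 6: (row=3, col=2), (row=4, col=3)
  Distance 7: (row=2, col=2), (row=3, col=3)
  Distance 8: (row=1, col=2), (row=2, col=3)
  Distance 9: (row=0, col=2), (row=1, col=1), (row=1, col=3)
  Distance 10: (row=0, col=1), (row=0, col=3), (row=1, col=0)
  Distance 11: (row=0, col=0), (row=2, col=0)  <- goal reached here
One shortest path (11 moves): (row=7, col=0) -> (row=6, col=0) -> (row=5, col=0) -> (row=5, col=1) -> (row=5, col=2) -> (row=4, col=2) -> (row=3, col=2) -> (row=2, col=2) -> (row=1, col=2) -> (row=1, col=1) -> (row=1, col=0) -> (row=2, col=0)

Answer: Shortest path length: 11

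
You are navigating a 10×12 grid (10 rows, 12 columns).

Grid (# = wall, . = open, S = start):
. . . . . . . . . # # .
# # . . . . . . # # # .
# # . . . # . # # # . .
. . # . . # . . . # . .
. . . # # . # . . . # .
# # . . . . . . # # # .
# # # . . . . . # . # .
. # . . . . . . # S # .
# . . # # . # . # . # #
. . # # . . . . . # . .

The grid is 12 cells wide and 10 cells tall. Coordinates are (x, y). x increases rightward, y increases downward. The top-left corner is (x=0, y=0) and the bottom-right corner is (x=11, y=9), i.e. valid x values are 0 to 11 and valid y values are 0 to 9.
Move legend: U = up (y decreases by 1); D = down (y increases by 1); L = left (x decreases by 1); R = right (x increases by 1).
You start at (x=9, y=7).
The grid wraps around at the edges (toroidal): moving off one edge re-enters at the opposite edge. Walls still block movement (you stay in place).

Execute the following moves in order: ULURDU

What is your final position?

Answer: Final position: (x=9, y=6)

Derivation:
Start: (x=9, y=7)
  U (up): (x=9, y=7) -> (x=9, y=6)
  L (left): blocked, stay at (x=9, y=6)
  U (up): blocked, stay at (x=9, y=6)
  R (right): blocked, stay at (x=9, y=6)
  D (down): (x=9, y=6) -> (x=9, y=7)
  U (up): (x=9, y=7) -> (x=9, y=6)
Final: (x=9, y=6)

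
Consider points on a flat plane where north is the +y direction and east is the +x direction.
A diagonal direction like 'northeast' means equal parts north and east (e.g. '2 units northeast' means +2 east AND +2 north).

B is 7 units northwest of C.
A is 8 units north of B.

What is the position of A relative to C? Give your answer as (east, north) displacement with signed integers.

Place C at the origin (east=0, north=0).
  B is 7 units northwest of C: delta (east=-7, north=+7); B at (east=-7, north=7).
  A is 8 units north of B: delta (east=+0, north=+8); A at (east=-7, north=15).
Therefore A relative to C: (east=-7, north=15).

Answer: A is at (east=-7, north=15) relative to C.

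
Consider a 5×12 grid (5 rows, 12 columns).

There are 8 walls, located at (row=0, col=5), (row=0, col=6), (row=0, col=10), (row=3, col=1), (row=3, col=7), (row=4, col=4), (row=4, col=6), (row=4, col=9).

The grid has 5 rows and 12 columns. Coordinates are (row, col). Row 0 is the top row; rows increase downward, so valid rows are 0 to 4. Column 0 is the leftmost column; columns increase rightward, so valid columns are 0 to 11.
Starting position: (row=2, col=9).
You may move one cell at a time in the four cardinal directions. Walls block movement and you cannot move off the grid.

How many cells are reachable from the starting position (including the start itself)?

Answer: Reachable cells: 52

Derivation:
BFS flood-fill from (row=2, col=9):
  Distance 0: (row=2, col=9)
  Distance 1: (row=1, col=9), (row=2, col=8), (row=2, col=10), (row=3, col=9)
  Distance 2: (row=0, col=9), (row=1, col=8), (row=1, col=10), (row=2, col=7), (row=2, col=11), (row=3, col=8), (row=3, col=10)
  Distance 3: (row=0, col=8), (row=1, col=7), (row=1, col=11), (row=2, col=6), (row=3, col=11), (row=4, col=8), (row=4, col=10)
  Distance 4: (row=0, col=7), (row=0, col=11), (row=1, col=6), (row=2, col=5), (row=3, col=6), (row=4, col=7), (row=4, col=11)
  Distance 5: (row=1, col=5), (row=2, col=4), (row=3, col=5)
  Distance 6: (row=1, col=4), (row=2, col=3), (row=3, col=4), (row=4, col=5)
  Distance 7: (row=0, col=4), (row=1, col=3), (row=2, col=2), (row=3, col=3)
  Distance 8: (row=0, col=3), (row=1, col=2), (row=2, col=1), (row=3, col=2), (row=4, col=3)
  Distance 9: (row=0, col=2), (row=1, col=1), (row=2, col=0), (row=4, col=2)
  Distance 10: (row=0, col=1), (row=1, col=0), (row=3, col=0), (row=4, col=1)
  Distance 11: (row=0, col=0), (row=4, col=0)
Total reachable: 52 (grid has 52 open cells total)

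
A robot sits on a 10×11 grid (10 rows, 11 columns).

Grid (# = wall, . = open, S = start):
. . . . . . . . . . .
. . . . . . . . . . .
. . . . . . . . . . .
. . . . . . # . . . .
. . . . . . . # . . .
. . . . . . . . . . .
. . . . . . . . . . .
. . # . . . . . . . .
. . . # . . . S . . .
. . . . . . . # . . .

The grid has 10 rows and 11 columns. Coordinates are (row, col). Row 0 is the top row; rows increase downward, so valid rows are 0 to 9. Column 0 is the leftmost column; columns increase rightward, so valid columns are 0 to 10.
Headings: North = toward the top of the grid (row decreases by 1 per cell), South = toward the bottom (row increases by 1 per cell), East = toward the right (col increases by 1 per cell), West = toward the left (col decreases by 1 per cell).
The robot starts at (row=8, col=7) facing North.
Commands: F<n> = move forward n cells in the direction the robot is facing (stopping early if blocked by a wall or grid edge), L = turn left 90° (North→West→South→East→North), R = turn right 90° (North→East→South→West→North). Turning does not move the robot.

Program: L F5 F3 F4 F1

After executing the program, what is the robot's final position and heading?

Start: (row=8, col=7), facing North
  L: turn left, now facing West
  F5: move forward 3/5 (blocked), now at (row=8, col=4)
  F3: move forward 0/3 (blocked), now at (row=8, col=4)
  F4: move forward 0/4 (blocked), now at (row=8, col=4)
  F1: move forward 0/1 (blocked), now at (row=8, col=4)
Final: (row=8, col=4), facing West

Answer: Final position: (row=8, col=4), facing West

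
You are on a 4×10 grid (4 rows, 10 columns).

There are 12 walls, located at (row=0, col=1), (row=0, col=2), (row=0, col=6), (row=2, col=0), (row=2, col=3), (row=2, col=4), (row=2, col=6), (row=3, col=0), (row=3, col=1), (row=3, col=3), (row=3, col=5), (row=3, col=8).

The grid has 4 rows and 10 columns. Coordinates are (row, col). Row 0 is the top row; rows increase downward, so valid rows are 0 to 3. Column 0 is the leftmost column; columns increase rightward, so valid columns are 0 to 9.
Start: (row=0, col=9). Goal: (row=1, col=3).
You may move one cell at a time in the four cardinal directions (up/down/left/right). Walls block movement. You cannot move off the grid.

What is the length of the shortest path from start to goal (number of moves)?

BFS from (row=0, col=9) until reaching (row=1, col=3):
  Distance 0: (row=0, col=9)
  Distance 1: (row=0, col=8), (row=1, col=9)
  Distance 2: (row=0, col=7), (row=1, col=8), (row=2, col=9)
  Distance 3: (row=1, col=7), (row=2, col=8), (row=3, col=9)
  Distance 4: (row=1, col=6), (row=2, col=7)
  Distance 5: (row=1, col=5), (row=3, col=7)
  Distance 6: (row=0, col=5), (row=1, col=4), (row=2, col=5), (row=3, col=6)
  Distance 7: (row=0, col=4), (row=1, col=3)  <- goal reached here
One shortest path (7 moves): (row=0, col=9) -> (row=0, col=8) -> (row=0, col=7) -> (row=1, col=7) -> (row=1, col=6) -> (row=1, col=5) -> (row=1, col=4) -> (row=1, col=3)

Answer: Shortest path length: 7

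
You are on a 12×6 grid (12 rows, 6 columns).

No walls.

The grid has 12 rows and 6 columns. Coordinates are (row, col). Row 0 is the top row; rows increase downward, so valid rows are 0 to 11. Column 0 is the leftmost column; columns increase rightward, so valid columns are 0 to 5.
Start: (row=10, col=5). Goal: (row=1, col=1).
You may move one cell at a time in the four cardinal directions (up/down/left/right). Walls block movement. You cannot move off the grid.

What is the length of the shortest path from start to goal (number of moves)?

BFS from (row=10, col=5) until reaching (row=1, col=1):
  Distance 0: (row=10, col=5)
  Distance 1: (row=9, col=5), (row=10, col=4), (row=11, col=5)
  Distance 2: (row=8, col=5), (row=9, col=4), (row=10, col=3), (row=11, col=4)
  Distance 3: (row=7, col=5), (row=8, col=4), (row=9, col=3), (row=10, col=2), (row=11, col=3)
  Distance 4: (row=6, col=5), (row=7, col=4), (row=8, col=3), (row=9, col=2), (row=10, col=1), (row=11, col=2)
  Distance 5: (row=5, col=5), (row=6, col=4), (row=7, col=3), (row=8, col=2), (row=9, col=1), (row=10, col=0), (row=11, col=1)
  Distance 6: (row=4, col=5), (row=5, col=4), (row=6, col=3), (row=7, col=2), (row=8, col=1), (row=9, col=0), (row=11, col=0)
  Distance 7: (row=3, col=5), (row=4, col=4), (row=5, col=3), (row=6, col=2), (row=7, col=1), (row=8, col=0)
  Distance 8: (row=2, col=5), (row=3, col=4), (row=4, col=3), (row=5, col=2), (row=6, col=1), (row=7, col=0)
  Distance 9: (row=1, col=5), (row=2, col=4), (row=3, col=3), (row=4, col=2), (row=5, col=1), (row=6, col=0)
  Distance 10: (row=0, col=5), (row=1, col=4), (row=2, col=3), (row=3, col=2), (row=4, col=1), (row=5, col=0)
  Distance 11: (row=0, col=4), (row=1, col=3), (row=2, col=2), (row=3, col=1), (row=4, col=0)
  Distance 12: (row=0, col=3), (row=1, col=2), (row=2, col=1), (row=3, col=0)
  Distance 13: (row=0, col=2), (row=1, col=1), (row=2, col=0)  <- goal reached here
One shortest path (13 moves): (row=10, col=5) -> (row=10, col=4) -> (row=10, col=3) -> (row=10, col=2) -> (row=10, col=1) -> (row=9, col=1) -> (row=8, col=1) -> (row=7, col=1) -> (row=6, col=1) -> (row=5, col=1) -> (row=4, col=1) -> (row=3, col=1) -> (row=2, col=1) -> (row=1, col=1)

Answer: Shortest path length: 13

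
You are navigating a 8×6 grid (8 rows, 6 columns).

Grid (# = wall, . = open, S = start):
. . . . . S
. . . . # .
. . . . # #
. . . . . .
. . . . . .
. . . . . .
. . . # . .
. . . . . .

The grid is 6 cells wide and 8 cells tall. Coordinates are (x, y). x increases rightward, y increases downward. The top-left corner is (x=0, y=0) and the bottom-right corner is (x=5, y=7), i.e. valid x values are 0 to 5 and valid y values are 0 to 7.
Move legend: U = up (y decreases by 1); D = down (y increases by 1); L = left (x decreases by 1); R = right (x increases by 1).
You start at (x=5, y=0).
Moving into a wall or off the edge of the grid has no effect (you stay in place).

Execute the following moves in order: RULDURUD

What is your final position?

Answer: Final position: (x=5, y=1)

Derivation:
Start: (x=5, y=0)
  R (right): blocked, stay at (x=5, y=0)
  U (up): blocked, stay at (x=5, y=0)
  L (left): (x=5, y=0) -> (x=4, y=0)
  D (down): blocked, stay at (x=4, y=0)
  U (up): blocked, stay at (x=4, y=0)
  R (right): (x=4, y=0) -> (x=5, y=0)
  U (up): blocked, stay at (x=5, y=0)
  D (down): (x=5, y=0) -> (x=5, y=1)
Final: (x=5, y=1)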